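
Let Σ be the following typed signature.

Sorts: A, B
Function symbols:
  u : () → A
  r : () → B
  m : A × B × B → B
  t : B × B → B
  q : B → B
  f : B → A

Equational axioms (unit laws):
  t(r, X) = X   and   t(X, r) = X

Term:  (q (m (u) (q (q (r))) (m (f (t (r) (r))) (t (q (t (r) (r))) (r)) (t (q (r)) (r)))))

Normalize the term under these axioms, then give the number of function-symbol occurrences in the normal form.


1. (q (m (u) (q (q (r))) (m (f (t (r) (r))) (t (q (t (r) (r))) (r)) (t (q (r)) (r)))))  →  (q (m (u) (q (q (r))) (m (f (r)) (t (q (t (r) (r))) (r)) (t (q (r)) (r)))))
2. (q (m (u) (q (q (r))) (m (f (r)) (t (q (t (r) (r))) (r)) (t (q (r)) (r)))))  →  (q (m (u) (q (q (r))) (m (f (r)) (q (t (r) (r))) (t (q (r)) (r)))))
3. (q (m (u) (q (q (r))) (m (f (r)) (q (t (r) (r))) (t (q (r)) (r)))))  →  (q (m (u) (q (q (r))) (m (f (r)) (q (r)) (t (q (r)) (r)))))
4. (q (m (u) (q (q (r))) (m (f (r)) (q (r)) (t (q (r)) (r)))))  →  (q (m (u) (q (q (r))) (m (f (r)) (q (r)) (q (r)))))
normal form: (q (m (u) (q (q (r))) (m (f (r)) (q (r)) (q (r)))))

size = 13


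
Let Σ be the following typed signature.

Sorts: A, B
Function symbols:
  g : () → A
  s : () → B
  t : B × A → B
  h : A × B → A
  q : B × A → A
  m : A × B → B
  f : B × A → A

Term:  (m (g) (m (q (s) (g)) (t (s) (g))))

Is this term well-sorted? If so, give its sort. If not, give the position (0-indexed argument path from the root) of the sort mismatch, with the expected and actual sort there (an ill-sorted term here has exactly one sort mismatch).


  (g) : A
      (s) : B
      (g) : A
    (q (s) (g)) : A
      (s) : B
      (g) : A
    (t (s) (g)) : B
  (m (q (s) (g)) (t (s) (g))) : B
(m (g) (m (q (s) (g)) (t (s) (g)))) : B

well-sorted; sort = B


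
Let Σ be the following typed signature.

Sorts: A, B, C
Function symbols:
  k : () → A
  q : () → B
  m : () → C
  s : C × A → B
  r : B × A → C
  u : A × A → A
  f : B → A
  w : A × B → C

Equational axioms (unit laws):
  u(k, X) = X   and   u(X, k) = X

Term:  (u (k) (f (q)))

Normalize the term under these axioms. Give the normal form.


1. (u (k) (f (q)))  →  (f (q))

normal form = (f (q))


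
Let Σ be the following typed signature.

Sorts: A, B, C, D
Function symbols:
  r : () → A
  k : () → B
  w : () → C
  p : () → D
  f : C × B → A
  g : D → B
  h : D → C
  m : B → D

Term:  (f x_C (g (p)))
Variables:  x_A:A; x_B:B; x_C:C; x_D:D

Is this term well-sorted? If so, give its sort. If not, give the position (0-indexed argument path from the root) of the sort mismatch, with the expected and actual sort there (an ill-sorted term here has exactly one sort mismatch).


  x_C : C
    (p) : D
  (g (p)) : B
(f x_C (g (p))) : A

well-sorted; sort = A


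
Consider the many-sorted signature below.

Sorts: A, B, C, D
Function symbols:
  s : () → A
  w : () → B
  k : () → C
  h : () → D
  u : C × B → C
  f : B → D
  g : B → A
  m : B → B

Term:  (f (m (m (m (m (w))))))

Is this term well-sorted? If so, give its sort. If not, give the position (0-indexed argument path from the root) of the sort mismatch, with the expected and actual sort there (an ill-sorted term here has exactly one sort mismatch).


          (w) : B
        (m (w)) : B
      (m (m (w))) : B
    (m (m (m (w)))) : B
  (m (m (m (m (w))))) : B
(f (m (m (m (m (w)))))) : D

well-sorted; sort = D


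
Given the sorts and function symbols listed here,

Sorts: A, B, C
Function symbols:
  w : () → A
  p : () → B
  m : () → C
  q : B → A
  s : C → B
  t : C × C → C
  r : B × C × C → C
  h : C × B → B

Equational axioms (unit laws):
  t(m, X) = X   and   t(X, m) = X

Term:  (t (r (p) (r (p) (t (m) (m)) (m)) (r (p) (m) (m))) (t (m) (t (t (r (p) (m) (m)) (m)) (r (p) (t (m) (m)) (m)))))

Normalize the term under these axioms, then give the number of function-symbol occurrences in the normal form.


1. (t (r (p) (r (p) (t (m) (m)) (m)) (r (p) (m) (m))) (t (m) (t (t (r (p) (m) (m)) (m)) (r (p) (t (m) (m)) (m)))))  →  (t (r (p) (r (p) (m) (m)) (r (p) (m) (m))) (t (m) (t (t (r (p) (m) (m)) (m)) (r (p) (t (m) (m)) (m)))))
2. (t (r (p) (r (p) (m) (m)) (r (p) (m) (m))) (t (m) (t (t (r (p) (m) (m)) (m)) (r (p) (t (m) (m)) (m)))))  →  (t (r (p) (r (p) (m) (m)) (r (p) (m) (m))) (t (t (r (p) (m) (m)) (m)) (r (p) (t (m) (m)) (m))))
3. (t (r (p) (r (p) (m) (m)) (r (p) (m) (m))) (t (t (r (p) (m) (m)) (m)) (r (p) (t (m) (m)) (m))))  →  (t (r (p) (r (p) (m) (m)) (r (p) (m) (m))) (t (r (p) (m) (m)) (r (p) (t (m) (m)) (m))))
4. (t (r (p) (r (p) (m) (m)) (r (p) (m) (m))) (t (r (p) (m) (m)) (r (p) (t (m) (m)) (m))))  →  (t (r (p) (r (p) (m) (m)) (r (p) (m) (m))) (t (r (p) (m) (m)) (r (p) (m) (m))))
normal form: (t (r (p) (r (p) (m) (m)) (r (p) (m) (m))) (t (r (p) (m) (m)) (r (p) (m) (m))))

size = 20


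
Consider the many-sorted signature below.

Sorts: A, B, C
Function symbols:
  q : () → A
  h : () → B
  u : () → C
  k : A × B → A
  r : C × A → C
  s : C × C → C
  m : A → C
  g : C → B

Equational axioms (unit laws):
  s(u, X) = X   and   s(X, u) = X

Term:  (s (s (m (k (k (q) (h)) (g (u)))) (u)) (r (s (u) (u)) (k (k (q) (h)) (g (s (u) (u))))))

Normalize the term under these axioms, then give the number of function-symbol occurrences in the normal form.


1. (s (s (m (k (k (q) (h)) (g (u)))) (u)) (r (s (u) (u)) (k (k (q) (h)) (g (s (u) (u))))))  →  (s (m (k (k (q) (h)) (g (u)))) (r (s (u) (u)) (k (k (q) (h)) (g (s (u) (u))))))
2. (s (m (k (k (q) (h)) (g (u)))) (r (s (u) (u)) (k (k (q) (h)) (g (s (u) (u))))))  →  (s (m (k (k (q) (h)) (g (u)))) (r (u) (k (k (q) (h)) (g (s (u) (u))))))
3. (s (m (k (k (q) (h)) (g (u)))) (r (u) (k (k (q) (h)) (g (s (u) (u))))))  →  (s (m (k (k (q) (h)) (g (u)))) (r (u) (k (k (q) (h)) (g (u)))))
normal form: (s (m (k (k (q) (h)) (g (u)))) (r (u) (k (k (q) (h)) (g (u)))))

size = 16


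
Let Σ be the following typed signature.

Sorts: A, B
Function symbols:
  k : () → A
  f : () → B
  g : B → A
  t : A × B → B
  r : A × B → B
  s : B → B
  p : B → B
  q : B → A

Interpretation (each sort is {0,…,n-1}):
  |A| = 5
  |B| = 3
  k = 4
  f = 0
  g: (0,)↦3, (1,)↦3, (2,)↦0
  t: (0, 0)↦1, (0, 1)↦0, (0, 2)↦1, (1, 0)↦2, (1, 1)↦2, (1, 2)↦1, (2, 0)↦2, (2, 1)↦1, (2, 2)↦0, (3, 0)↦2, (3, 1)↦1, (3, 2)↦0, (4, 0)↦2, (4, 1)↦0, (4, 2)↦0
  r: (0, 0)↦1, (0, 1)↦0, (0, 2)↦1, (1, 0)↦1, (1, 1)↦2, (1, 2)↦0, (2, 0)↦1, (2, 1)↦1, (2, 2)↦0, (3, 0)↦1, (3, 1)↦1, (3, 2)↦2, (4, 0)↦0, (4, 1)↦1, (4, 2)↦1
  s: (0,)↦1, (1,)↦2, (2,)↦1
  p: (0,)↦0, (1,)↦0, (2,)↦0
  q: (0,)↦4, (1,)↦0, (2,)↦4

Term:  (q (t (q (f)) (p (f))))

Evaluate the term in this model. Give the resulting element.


  f = 0
  (q (f)) = q(0,) = 4
  f = 0
  (p (f)) = p(0,) = 0
  (t (q (f)) (p (f))) = t(4, 0) = 2
  (q (t (q (f)) (p (f)))) = q(2,) = 4

value = 4


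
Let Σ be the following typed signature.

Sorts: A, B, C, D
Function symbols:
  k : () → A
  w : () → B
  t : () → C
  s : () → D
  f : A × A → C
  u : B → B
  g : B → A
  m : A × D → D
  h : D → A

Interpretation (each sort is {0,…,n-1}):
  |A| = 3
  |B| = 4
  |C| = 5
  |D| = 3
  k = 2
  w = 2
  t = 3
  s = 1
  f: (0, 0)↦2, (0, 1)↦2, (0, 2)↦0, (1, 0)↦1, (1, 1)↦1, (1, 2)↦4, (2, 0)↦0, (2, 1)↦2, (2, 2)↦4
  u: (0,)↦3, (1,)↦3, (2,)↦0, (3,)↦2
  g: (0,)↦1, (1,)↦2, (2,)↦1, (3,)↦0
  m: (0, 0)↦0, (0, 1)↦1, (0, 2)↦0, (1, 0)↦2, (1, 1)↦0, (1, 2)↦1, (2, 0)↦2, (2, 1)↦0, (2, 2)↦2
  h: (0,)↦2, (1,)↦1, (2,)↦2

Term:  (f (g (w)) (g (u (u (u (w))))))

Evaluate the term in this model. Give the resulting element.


  w = 2
  (g (w)) = g(2,) = 1
  w = 2
  (u (w)) = u(2,) = 0
  (u (u (w))) = u(0,) = 3
  (u (u (u (w)))) = u(3,) = 2
  (g (u (u (u (w))))) = g(2,) = 1
  (f (g (w)) (g (u (u (u (w)))))) = f(1, 1) = 1

value = 1


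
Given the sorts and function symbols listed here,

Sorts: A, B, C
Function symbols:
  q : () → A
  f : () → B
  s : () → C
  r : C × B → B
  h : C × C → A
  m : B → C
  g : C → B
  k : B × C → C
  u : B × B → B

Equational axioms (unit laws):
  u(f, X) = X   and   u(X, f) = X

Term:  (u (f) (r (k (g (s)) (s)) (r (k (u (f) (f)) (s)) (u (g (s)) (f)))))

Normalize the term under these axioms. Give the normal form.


normal form = (r (k (g (s)) (s)) (r (k (f) (s)) (g (s))))

1. (u (f) (r (k (g (s)) (s)) (r (k (u (f) (f)) (s)) (u (g (s)) (f)))))  →  (r (k (g (s)) (s)) (r (k (u (f) (f)) (s)) (u (g (s)) (f))))
2. (r (k (g (s)) (s)) (r (k (u (f) (f)) (s)) (u (g (s)) (f))))  →  (r (k (g (s)) (s)) (r (k (f) (s)) (u (g (s)) (f))))
3. (r (k (g (s)) (s)) (r (k (f) (s)) (u (g (s)) (f))))  →  (r (k (g (s)) (s)) (r (k (f) (s)) (g (s))))


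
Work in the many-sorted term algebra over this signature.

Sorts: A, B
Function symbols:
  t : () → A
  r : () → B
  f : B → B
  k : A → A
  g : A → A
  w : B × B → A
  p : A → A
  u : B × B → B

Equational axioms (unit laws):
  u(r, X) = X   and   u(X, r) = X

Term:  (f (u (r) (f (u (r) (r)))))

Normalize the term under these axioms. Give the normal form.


normal form = (f (f (r)))

1. (f (u (r) (f (u (r) (r)))))  →  (f (f (u (r) (r))))
2. (f (f (u (r) (r))))  →  (f (f (r)))


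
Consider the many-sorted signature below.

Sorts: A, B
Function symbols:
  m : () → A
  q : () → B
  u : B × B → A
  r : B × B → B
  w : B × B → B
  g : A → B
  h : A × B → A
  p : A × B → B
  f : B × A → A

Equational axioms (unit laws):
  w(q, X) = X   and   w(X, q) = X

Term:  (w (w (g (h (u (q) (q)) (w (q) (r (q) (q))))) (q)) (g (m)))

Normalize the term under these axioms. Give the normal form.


normal form = (w (g (h (u (q) (q)) (r (q) (q)))) (g (m)))

1. (w (w (g (h (u (q) (q)) (w (q) (r (q) (q))))) (q)) (g (m)))  →  (w (g (h (u (q) (q)) (w (q) (r (q) (q))))) (g (m)))
2. (w (g (h (u (q) (q)) (w (q) (r (q) (q))))) (g (m)))  →  (w (g (h (u (q) (q)) (r (q) (q)))) (g (m)))


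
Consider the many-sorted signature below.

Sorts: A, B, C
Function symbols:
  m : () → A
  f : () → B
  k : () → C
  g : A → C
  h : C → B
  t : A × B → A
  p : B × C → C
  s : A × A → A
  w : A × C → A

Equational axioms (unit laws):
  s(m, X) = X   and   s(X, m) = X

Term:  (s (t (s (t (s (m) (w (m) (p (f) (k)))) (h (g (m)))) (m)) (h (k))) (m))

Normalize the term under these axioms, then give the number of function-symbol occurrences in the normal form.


size = 12

1. (s (t (s (t (s (m) (w (m) (p (f) (k)))) (h (g (m)))) (m)) (h (k))) (m))  →  (t (s (t (s (m) (w (m) (p (f) (k)))) (h (g (m)))) (m)) (h (k)))
2. (t (s (t (s (m) (w (m) (p (f) (k)))) (h (g (m)))) (m)) (h (k)))  →  (t (t (s (m) (w (m) (p (f) (k)))) (h (g (m)))) (h (k)))
3. (t (t (s (m) (w (m) (p (f) (k)))) (h (g (m)))) (h (k)))  →  (t (t (w (m) (p (f) (k))) (h (g (m)))) (h (k)))
normal form: (t (t (w (m) (p (f) (k))) (h (g (m)))) (h (k)))


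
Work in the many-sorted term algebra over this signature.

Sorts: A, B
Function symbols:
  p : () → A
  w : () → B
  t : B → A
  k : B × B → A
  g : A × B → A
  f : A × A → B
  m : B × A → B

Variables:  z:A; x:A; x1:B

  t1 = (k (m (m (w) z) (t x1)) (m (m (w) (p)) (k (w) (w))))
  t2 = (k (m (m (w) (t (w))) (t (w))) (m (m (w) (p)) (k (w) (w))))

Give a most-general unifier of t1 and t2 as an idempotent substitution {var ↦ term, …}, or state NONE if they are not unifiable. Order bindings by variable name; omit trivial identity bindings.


{x1 ↦ (w), z ↦ (t (w))}


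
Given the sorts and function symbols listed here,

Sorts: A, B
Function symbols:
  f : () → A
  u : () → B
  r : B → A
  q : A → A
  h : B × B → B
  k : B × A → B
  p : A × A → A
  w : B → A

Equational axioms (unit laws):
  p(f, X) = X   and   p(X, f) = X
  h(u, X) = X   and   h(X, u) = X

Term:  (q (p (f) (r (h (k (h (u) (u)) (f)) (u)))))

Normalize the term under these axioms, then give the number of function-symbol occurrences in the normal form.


size = 5

1. (q (p (f) (r (h (k (h (u) (u)) (f)) (u)))))  →  (q (r (h (k (h (u) (u)) (f)) (u))))
2. (q (r (h (k (h (u) (u)) (f)) (u))))  →  (q (r (k (h (u) (u)) (f))))
3. (q (r (k (h (u) (u)) (f))))  →  (q (r (k (u) (f))))
normal form: (q (r (k (u) (f))))


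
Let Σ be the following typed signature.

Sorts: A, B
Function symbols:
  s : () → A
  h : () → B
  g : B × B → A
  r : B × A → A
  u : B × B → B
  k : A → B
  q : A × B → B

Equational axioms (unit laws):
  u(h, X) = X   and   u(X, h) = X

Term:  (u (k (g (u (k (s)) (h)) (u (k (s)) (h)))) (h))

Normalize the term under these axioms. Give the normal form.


normal form = (k (g (k (s)) (k (s))))

1. (u (k (g (u (k (s)) (h)) (u (k (s)) (h)))) (h))  →  (k (g (u (k (s)) (h)) (u (k (s)) (h))))
2. (k (g (u (k (s)) (h)) (u (k (s)) (h))))  →  (k (g (k (s)) (u (k (s)) (h))))
3. (k (g (k (s)) (u (k (s)) (h))))  →  (k (g (k (s)) (k (s))))


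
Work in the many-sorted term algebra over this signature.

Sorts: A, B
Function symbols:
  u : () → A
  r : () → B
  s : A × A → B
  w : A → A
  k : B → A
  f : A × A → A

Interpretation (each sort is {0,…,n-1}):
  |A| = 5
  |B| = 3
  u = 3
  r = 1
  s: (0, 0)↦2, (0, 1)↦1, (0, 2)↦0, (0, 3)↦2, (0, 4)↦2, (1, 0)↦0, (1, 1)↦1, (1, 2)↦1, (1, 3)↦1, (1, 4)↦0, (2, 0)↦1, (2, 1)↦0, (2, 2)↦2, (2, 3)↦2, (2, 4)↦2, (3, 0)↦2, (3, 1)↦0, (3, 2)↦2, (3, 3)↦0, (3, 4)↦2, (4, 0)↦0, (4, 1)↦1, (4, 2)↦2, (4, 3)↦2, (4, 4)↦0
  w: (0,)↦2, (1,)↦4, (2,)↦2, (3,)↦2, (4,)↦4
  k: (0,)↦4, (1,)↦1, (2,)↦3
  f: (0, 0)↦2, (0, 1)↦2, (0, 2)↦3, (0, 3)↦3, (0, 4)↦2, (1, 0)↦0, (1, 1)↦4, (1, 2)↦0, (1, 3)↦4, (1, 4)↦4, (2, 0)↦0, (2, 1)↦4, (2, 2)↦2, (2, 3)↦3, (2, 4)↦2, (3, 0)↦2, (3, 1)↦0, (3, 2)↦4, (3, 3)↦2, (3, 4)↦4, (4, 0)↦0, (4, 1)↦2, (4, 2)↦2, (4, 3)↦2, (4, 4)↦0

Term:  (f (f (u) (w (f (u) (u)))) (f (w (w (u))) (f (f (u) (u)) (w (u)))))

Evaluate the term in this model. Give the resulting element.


  u = 3
  u = 3
  u = 3
  (f (u) (u)) = f(3, 3) = 2
  (w (f (u) (u))) = w(2,) = 2
  (f (u) (w (f (u) (u)))) = f(3, 2) = 4
  u = 3
  (w (u)) = w(3,) = 2
  (w (w (u))) = w(2,) = 2
  u = 3
  u = 3
  (f (u) (u)) = f(3, 3) = 2
  u = 3
  (w (u)) = w(3,) = 2
  (f (f (u) (u)) (w (u))) = f(2, 2) = 2
  (f (w (w (u))) (f (f (u) (u)) (w (u)))) = f(2, 2) = 2
  (f (f (u) (w (f (u) (u)))) (f (w (w (u))) (f (f (u) (u)) (w (u))))) = f(4, 2) = 2

value = 2


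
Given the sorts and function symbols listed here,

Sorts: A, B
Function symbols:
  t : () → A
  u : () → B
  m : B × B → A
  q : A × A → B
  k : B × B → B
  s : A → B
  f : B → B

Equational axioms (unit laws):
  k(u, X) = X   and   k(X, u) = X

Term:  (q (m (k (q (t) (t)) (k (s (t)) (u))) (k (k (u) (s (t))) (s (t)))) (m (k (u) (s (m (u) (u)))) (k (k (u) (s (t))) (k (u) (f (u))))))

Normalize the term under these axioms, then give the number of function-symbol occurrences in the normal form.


1. (q (m (k (q (t) (t)) (k (s (t)) (u))) (k (k (u) (s (t))) (s (t)))) (m (k (u) (s (m (u) (u)))) (k (k (u) (s (t))) (k (u) (f (u))))))  →  (q (m (k (q (t) (t)) (s (t))) (k (k (u) (s (t))) (s (t)))) (m (k (u) (s (m (u) (u)))) (k (k (u) (s (t))) (k (u) (f (u))))))
2. (q (m (k (q (t) (t)) (s (t))) (k (k (u) (s (t))) (s (t)))) (m (k (u) (s (m (u) (u)))) (k (k (u) (s (t))) (k (u) (f (u))))))  →  (q (m (k (q (t) (t)) (s (t))) (k (s (t)) (s (t)))) (m (k (u) (s (m (u) (u)))) (k (k (u) (s (t))) (k (u) (f (u))))))
3. (q (m (k (q (t) (t)) (s (t))) (k (s (t)) (s (t)))) (m (k (u) (s (m (u) (u)))) (k (k (u) (s (t))) (k (u) (f (u))))))  →  (q (m (k (q (t) (t)) (s (t))) (k (s (t)) (s (t)))) (m (s (m (u) (u))) (k (k (u) (s (t))) (k (u) (f (u))))))
4. (q (m (k (q (t) (t)) (s (t))) (k (s (t)) (s (t)))) (m (s (m (u) (u))) (k (k (u) (s (t))) (k (u) (f (u))))))  →  (q (m (k (q (t) (t)) (s (t))) (k (s (t)) (s (t)))) (m (s (m (u) (u))) (k (s (t)) (k (u) (f (u))))))
5. (q (m (k (q (t) (t)) (s (t))) (k (s (t)) (s (t)))) (m (s (m (u) (u))) (k (s (t)) (k (u) (f (u))))))  →  (q (m (k (q (t) (t)) (s (t))) (k (s (t)) (s (t)))) (m (s (m (u) (u))) (k (s (t)) (f (u)))))
normal form: (q (m (k (q (t) (t)) (s (t))) (k (s (t)) (s (t)))) (m (s (m (u) (u))) (k (s (t)) (f (u)))))

size = 23


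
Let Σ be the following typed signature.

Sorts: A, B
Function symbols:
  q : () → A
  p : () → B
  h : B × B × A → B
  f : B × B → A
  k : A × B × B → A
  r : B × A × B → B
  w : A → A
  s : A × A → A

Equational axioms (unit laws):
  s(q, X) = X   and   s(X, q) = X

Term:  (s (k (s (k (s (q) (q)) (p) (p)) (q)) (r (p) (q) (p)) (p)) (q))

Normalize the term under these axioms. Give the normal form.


1. (s (k (s (k (s (q) (q)) (p) (p)) (q)) (r (p) (q) (p)) (p)) (q))  →  (k (s (k (s (q) (q)) (p) (p)) (q)) (r (p) (q) (p)) (p))
2. (k (s (k (s (q) (q)) (p) (p)) (q)) (r (p) (q) (p)) (p))  →  (k (k (s (q) (q)) (p) (p)) (r (p) (q) (p)) (p))
3. (k (k (s (q) (q)) (p) (p)) (r (p) (q) (p)) (p))  →  (k (k (q) (p) (p)) (r (p) (q) (p)) (p))

normal form = (k (k (q) (p) (p)) (r (p) (q) (p)) (p))


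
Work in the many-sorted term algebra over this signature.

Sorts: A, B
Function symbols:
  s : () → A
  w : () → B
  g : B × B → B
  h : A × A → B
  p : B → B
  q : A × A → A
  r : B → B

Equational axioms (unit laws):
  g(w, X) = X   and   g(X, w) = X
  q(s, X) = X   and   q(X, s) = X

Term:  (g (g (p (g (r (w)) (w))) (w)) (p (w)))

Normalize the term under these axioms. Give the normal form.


1. (g (g (p (g (r (w)) (w))) (w)) (p (w)))  →  (g (p (g (r (w)) (w))) (p (w)))
2. (g (p (g (r (w)) (w))) (p (w)))  →  (g (p (r (w))) (p (w)))

normal form = (g (p (r (w))) (p (w)))


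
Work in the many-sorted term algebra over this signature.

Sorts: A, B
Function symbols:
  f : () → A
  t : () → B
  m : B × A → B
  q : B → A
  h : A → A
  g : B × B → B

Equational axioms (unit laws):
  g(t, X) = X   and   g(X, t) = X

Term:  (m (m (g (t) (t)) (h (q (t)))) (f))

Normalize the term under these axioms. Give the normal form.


normal form = (m (m (t) (h (q (t)))) (f))

1. (m (m (g (t) (t)) (h (q (t)))) (f))  →  (m (m (t) (h (q (t)))) (f))


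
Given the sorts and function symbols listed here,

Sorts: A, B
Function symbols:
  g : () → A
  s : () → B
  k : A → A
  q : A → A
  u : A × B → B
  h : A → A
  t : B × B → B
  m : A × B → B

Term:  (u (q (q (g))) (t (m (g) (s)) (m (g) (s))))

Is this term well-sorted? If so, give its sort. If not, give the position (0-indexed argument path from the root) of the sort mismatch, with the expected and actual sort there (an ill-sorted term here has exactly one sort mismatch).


well-sorted; sort = B

      (g) : A
    (q (g)) : A
  (q (q (g))) : A
      (g) : A
      (s) : B
    (m (g) (s)) : B
      (g) : A
      (s) : B
    (m (g) (s)) : B
  (t (m (g) (s)) (m (g) (s))) : B
(u (q (q (g))) (t (m (g) (s)) (m (g) (s)))) : B


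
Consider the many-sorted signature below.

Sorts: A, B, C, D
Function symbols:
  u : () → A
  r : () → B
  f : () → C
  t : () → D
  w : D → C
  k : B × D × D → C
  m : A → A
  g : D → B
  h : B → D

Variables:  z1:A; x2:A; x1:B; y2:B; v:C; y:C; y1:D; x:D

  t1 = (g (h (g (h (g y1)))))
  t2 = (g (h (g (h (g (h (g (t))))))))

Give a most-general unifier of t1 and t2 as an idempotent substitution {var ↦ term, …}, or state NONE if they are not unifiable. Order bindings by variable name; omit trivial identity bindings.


{y1 ↦ (h (g (t)))}


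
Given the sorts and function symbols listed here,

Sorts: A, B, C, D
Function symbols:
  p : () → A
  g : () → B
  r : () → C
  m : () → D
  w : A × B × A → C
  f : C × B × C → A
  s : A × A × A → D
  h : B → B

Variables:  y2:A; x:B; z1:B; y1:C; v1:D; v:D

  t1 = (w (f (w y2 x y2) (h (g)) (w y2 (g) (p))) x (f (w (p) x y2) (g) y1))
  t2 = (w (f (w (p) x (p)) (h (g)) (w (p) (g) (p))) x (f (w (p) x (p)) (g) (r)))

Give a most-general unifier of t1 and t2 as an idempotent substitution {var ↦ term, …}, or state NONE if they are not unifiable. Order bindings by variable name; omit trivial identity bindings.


{y1 ↦ (r), y2 ↦ (p)}


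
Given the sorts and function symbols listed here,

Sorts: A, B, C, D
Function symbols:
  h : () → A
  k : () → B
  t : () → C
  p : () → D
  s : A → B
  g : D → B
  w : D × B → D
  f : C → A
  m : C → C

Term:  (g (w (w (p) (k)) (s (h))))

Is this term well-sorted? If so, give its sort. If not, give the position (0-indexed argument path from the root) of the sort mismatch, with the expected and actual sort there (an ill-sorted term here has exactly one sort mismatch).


      (p) : D
      (k) : B
    (w (p) (k)) : D
      (h) : A
    (s (h)) : B
  (w (w (p) (k)) (s (h))) : D
(g (w (w (p) (k)) (s (h)))) : B

well-sorted; sort = B


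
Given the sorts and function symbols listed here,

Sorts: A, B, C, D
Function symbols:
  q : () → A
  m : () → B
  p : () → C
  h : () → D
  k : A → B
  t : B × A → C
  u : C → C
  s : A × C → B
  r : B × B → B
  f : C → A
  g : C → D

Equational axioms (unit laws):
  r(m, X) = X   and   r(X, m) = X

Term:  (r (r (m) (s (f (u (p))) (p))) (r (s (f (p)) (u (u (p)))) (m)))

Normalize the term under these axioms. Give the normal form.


normal form = (r (s (f (u (p))) (p)) (s (f (p)) (u (u (p)))))

1. (r (r (m) (s (f (u (p))) (p))) (r (s (f (p)) (u (u (p)))) (m)))  →  (r (s (f (u (p))) (p)) (r (s (f (p)) (u (u (p)))) (m)))
2. (r (s (f (u (p))) (p)) (r (s (f (p)) (u (u (p)))) (m)))  →  (r (s (f (u (p))) (p)) (s (f (p)) (u (u (p)))))


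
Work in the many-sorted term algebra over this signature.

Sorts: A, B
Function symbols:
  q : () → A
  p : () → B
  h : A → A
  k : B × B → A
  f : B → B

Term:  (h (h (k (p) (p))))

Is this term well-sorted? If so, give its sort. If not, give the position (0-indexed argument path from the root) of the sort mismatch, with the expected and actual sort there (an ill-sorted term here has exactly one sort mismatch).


      (p) : B
      (p) : B
    (k (p) (p)) : A
  (h (k (p) (p))) : A
(h (h (k (p) (p)))) : A

well-sorted; sort = A


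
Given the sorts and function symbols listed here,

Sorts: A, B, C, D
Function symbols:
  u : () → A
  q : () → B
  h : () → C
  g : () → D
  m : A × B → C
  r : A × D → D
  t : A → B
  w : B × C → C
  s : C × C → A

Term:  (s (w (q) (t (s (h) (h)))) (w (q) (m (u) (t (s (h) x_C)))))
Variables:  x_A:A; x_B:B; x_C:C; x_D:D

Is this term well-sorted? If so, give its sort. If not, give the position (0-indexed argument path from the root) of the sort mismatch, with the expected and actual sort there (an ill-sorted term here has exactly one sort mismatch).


ill-sorted at position [0, 1]: expected C, got B

    (q) : B
        (h) : C
        (h) : C
      (s (h) (h)) : A
    (t (s (h) (h))) : B
  (w (q) (t (s (h) (h)))) : ✗ arg 1 at [0, 1] has sort B, expected C
    (q) : B
      (u) : A
          (h) : C
          x_C : C
        (s (h) x_C) : A
      (t (s (h) x_C)) : B
    (m (u) (t (s (h) x_C))) : C
  (w (q) (m (u) (t (s (h) x_C)))) : C


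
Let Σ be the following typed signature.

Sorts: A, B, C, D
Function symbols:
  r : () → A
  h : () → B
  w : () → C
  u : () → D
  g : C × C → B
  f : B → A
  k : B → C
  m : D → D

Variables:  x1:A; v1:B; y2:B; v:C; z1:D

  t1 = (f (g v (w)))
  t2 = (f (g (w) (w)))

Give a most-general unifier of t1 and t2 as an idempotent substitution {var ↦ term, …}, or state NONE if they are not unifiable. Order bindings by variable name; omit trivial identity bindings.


{v ↦ (w)}


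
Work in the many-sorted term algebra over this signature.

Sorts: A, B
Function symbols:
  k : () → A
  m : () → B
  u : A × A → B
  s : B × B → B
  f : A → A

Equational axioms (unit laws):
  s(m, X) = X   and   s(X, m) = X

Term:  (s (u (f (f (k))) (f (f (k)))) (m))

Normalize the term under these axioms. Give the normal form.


1. (s (u (f (f (k))) (f (f (k)))) (m))  →  (u (f (f (k))) (f (f (k))))

normal form = (u (f (f (k))) (f (f (k))))


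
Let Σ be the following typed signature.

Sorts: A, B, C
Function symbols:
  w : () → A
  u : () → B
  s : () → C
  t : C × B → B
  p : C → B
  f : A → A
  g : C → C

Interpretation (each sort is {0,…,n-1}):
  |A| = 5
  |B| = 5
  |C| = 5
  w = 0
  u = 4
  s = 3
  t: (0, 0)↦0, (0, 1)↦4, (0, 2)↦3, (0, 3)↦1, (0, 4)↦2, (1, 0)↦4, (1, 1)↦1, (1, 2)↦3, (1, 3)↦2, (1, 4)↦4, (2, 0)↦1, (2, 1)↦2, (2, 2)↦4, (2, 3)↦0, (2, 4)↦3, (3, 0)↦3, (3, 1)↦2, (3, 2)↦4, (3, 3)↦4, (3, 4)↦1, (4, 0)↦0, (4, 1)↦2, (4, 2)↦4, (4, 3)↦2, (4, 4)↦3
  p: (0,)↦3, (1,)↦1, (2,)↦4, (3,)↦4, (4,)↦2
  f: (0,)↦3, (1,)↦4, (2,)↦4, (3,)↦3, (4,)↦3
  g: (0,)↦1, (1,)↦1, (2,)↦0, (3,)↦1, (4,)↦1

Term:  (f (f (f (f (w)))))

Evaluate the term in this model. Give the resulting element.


value = 3

  w = 0
  (f (w)) = f(0,) = 3
  (f (f (w))) = f(3,) = 3
  (f (f (f (w)))) = f(3,) = 3
  (f (f (f (f (w))))) = f(3,) = 3


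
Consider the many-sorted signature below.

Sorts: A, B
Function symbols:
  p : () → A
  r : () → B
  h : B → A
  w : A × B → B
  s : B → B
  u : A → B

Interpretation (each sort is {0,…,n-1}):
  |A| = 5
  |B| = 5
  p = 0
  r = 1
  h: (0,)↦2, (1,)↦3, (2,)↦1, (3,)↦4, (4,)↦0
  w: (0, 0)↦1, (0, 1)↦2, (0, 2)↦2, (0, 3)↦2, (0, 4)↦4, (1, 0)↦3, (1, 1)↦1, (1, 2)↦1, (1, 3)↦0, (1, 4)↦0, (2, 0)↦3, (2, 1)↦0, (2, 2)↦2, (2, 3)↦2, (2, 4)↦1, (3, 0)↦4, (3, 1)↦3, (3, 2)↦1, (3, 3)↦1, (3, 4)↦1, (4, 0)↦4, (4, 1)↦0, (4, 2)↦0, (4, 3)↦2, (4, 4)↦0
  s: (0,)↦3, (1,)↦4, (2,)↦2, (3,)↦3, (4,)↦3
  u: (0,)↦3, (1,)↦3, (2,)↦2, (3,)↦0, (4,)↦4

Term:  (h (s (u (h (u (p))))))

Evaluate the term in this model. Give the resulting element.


  p = 0
  (u (p)) = u(0,) = 3
  (h (u (p))) = h(3,) = 4
  (u (h (u (p)))) = u(4,) = 4
  (s (u (h (u (p))))) = s(4,) = 3
  (h (s (u (h (u (p)))))) = h(3,) = 4

value = 4


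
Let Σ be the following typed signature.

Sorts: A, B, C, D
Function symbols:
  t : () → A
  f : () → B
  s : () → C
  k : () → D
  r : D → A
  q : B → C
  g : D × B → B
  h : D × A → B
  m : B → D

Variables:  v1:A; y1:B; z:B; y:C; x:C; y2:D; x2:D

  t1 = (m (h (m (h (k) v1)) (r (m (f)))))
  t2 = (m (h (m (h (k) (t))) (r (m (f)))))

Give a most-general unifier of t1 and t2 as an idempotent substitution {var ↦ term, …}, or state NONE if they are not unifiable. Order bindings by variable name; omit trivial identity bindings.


{v1 ↦ (t)}


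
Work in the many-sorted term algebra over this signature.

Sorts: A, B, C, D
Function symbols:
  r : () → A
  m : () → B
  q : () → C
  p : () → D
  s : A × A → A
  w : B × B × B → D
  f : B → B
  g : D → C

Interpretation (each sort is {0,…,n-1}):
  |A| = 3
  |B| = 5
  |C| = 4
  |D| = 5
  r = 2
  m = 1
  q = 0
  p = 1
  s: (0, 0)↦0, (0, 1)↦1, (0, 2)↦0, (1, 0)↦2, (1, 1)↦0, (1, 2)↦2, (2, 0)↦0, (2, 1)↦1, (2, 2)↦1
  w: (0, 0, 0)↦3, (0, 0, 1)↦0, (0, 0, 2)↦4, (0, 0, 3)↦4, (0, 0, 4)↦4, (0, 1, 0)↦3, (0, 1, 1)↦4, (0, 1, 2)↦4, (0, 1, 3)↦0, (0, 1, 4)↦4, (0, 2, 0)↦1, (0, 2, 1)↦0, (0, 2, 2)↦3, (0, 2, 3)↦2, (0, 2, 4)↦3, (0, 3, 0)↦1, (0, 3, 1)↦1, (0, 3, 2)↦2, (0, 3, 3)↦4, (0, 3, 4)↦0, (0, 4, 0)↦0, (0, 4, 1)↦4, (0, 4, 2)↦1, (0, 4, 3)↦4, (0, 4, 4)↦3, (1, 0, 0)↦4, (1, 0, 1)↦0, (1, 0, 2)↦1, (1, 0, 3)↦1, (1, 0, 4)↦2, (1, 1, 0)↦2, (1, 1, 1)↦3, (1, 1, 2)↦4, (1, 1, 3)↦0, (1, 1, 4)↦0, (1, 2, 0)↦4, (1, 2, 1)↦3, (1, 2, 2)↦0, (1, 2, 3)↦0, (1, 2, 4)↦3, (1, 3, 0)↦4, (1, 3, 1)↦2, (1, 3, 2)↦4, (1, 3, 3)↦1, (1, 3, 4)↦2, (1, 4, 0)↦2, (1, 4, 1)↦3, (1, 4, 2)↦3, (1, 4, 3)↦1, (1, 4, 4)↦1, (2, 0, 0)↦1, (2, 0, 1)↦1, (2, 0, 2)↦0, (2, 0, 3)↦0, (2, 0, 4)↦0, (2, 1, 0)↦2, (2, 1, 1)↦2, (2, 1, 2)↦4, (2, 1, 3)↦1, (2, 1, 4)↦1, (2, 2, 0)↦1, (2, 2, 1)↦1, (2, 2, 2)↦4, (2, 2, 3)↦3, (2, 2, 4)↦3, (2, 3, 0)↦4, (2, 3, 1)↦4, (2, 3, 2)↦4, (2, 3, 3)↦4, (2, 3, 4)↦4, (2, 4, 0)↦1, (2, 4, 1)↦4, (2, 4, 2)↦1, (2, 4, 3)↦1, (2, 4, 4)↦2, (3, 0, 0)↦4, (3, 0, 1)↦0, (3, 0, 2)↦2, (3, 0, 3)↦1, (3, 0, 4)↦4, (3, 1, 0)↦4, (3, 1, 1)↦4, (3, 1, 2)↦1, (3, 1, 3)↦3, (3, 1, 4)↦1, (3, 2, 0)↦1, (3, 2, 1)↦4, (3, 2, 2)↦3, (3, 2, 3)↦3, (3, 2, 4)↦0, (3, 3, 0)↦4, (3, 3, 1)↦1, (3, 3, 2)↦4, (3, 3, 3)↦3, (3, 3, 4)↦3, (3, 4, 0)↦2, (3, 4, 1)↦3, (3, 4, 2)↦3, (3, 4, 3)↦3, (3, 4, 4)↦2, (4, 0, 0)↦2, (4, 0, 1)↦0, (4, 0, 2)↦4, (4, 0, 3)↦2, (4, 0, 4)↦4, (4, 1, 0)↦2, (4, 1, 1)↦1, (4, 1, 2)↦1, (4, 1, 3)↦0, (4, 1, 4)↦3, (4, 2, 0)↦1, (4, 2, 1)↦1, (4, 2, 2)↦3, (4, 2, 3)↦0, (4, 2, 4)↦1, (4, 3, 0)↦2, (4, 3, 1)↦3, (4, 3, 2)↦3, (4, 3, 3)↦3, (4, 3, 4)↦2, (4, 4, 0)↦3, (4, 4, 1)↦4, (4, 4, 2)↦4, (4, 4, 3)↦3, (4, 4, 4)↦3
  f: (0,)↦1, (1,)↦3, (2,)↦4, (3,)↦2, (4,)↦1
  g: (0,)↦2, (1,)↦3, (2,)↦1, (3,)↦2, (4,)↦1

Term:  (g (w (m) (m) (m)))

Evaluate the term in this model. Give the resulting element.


  m = 1
  m = 1
  m = 1
  (w (m) (m) (m)) = w(1, 1, 1) = 3
  (g (w (m) (m) (m))) = g(3,) = 2

value = 2


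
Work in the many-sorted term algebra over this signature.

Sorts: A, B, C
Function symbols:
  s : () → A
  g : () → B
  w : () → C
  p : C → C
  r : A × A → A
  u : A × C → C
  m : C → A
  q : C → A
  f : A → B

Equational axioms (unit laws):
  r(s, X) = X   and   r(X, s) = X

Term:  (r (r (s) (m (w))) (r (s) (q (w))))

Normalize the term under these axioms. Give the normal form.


normal form = (r (m (w)) (q (w)))

1. (r (r (s) (m (w))) (r (s) (q (w))))  →  (r (m (w)) (r (s) (q (w))))
2. (r (m (w)) (r (s) (q (w))))  →  (r (m (w)) (q (w)))


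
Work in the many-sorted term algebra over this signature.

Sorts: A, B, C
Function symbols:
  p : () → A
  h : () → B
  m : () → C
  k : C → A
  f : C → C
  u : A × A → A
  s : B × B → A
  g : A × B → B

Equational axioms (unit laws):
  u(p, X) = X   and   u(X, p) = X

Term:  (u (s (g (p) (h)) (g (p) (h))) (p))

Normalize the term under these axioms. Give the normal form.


normal form = (s (g (p) (h)) (g (p) (h)))

1. (u (s (g (p) (h)) (g (p) (h))) (p))  →  (s (g (p) (h)) (g (p) (h)))


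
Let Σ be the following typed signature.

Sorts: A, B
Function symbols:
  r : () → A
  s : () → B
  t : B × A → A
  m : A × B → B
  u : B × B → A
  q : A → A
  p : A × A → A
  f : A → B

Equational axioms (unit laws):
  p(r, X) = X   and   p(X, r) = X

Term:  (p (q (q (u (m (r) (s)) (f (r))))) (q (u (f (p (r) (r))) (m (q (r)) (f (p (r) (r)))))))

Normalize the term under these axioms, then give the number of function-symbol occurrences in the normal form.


1. (p (q (q (u (m (r) (s)) (f (r))))) (q (u (f (p (r) (r))) (m (q (r)) (f (p (r) (r)))))))  →  (p (q (q (u (m (r) (s)) (f (r))))) (q (u (f (r)) (m (q (r)) (f (p (r) (r)))))))
2. (p (q (q (u (m (r) (s)) (f (r))))) (q (u (f (r)) (m (q (r)) (f (p (r) (r)))))))  →  (p (q (q (u (m (r) (s)) (f (r))))) (q (u (f (r)) (m (q (r)) (f (r))))))
normal form: (p (q (q (u (m (r) (s)) (f (r))))) (q (u (f (r)) (m (q (r)) (f (r))))))

size = 18


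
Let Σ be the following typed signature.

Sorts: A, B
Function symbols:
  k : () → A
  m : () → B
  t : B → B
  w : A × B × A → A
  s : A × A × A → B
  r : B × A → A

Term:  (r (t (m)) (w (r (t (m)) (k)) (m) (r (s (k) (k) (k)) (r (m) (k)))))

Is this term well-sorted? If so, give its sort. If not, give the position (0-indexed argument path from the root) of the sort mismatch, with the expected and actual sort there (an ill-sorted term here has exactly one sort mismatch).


    (m) : B
  (t (m)) : B
        (m) : B
      (t (m)) : B
      (k) : A
    (r (t (m)) (k)) : A
    (m) : B
        (k) : A
        (k) : A
        (k) : A
      (s (k) (k) (k)) : B
        (m) : B
        (k) : A
      (r (m) (k)) : A
    (r (s (k) (k) (k)) (r (m) (k))) : A
  (w (r (t (m)) (k)) (m) (r (s (k) (k) (k)) (r (m) (k)))) : A
(r (t (m)) (w (r (t (m)) (k)) (m) (r (s (k) (k) (k)) (r (m) (k))))) : A

well-sorted; sort = A


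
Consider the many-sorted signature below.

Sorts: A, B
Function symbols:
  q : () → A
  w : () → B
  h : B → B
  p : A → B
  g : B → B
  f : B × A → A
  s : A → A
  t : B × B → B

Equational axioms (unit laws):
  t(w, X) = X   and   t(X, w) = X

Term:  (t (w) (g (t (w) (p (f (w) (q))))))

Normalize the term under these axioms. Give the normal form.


normal form = (g (p (f (w) (q))))

1. (t (w) (g (t (w) (p (f (w) (q))))))  →  (g (t (w) (p (f (w) (q)))))
2. (g (t (w) (p (f (w) (q)))))  →  (g (p (f (w) (q))))


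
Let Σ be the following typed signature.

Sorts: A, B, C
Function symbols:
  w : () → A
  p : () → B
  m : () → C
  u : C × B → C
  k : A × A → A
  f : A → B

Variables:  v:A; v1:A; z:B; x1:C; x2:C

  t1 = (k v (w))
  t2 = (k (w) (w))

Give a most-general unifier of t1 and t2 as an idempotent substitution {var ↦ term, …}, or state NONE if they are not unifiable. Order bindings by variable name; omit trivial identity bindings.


{v ↦ (w)}


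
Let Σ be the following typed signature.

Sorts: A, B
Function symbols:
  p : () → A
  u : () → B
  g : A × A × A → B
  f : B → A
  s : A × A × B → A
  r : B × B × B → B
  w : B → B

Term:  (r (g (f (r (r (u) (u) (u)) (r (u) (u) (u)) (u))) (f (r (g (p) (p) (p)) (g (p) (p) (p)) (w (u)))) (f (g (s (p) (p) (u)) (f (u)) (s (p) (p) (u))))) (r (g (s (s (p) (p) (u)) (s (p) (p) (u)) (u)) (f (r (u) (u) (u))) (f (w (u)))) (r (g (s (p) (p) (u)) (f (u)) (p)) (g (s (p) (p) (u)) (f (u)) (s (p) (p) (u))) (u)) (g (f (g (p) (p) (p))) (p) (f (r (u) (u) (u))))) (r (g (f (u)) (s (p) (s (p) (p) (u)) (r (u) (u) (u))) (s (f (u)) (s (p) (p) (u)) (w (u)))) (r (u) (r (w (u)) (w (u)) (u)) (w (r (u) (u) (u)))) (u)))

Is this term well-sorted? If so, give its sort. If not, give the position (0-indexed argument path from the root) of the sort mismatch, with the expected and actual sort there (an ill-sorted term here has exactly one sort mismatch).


well-sorted; sort = B

          (u) : B
          (u) : B
          (u) : B
        (r (u) (u) (u)) : B
          (u) : B
          (u) : B
          (u) : B
        (r (u) (u) (u)) : B
        (u) : B
      (r (r (u) (u) (u)) (r (u) (u) (u)) (u)) : B
    (f (r (r (u) (u) (u)) (r (u) (u) (u)) (u))) : A
          (p) : A
          (p) : A
          (p) : A
        (g (p) (p) (p)) : B
          (p) : A
          (p) : A
          (p) : A
        (g (p) (p) (p)) : B
          (u) : B
        (w (u)) : B
      (r (g (p) (p) (p)) (g (p) (p) (p)) (w (u))) : B
    (f (r (g (p) (p) (p)) (g (p) (p) (p)) (w (u)))) : A
          (p) : A
          (p) : A
          (u) : B
        (s (p) (p) (u)) : A
          (u) : B
        (f (u)) : A
          (p) : A
          (p) : A
          (u) : B
        (s (p) (p) (u)) : A
      (g (s (p) (p) (u)) (f (u)) (s (p) (p) (u))) : B
    (f (g (s (p) (p) (u)) (f (u)) (s (p) (p) (u)))) : A
  (g (f (r (r (u) (u) (u)) (r (u) (u) (u)) (u))) (f (r (g (p) (p) (p)) (g (p) (p) (p)) (w (u)))) (f (g (s (p) (p) (u)) (f (u)) (s (p) (p) (u))))) : B
          (p) : A
          (p) : A
          (u) : B
        (s (p) (p) (u)) : A
          (p) : A
          (p) : A
          (u) : B
        (s (p) (p) (u)) : A
        (u) : B
      (s (s (p) (p) (u)) (s (p) (p) (u)) (u)) : A
          (u) : B
          (u) : B
          (u) : B
        (r (u) (u) (u)) : B
      (f (r (u) (u) (u))) : A
          (u) : B
        (w (u)) : B
      (f (w (u))) : A
    (g (s (s (p) (p) (u)) (s (p) (p) (u)) (u)) (f (r (u) (u) (u))) (f (w (u)))) : B
          (p) : A
          (p) : A
          (u) : B
        (s (p) (p) (u)) : A
          (u) : B
        (f (u)) : A
        (p) : A
      (g (s (p) (p) (u)) (f (u)) (p)) : B
          (p) : A
          (p) : A
          (u) : B
        (s (p) (p) (u)) : A
          (u) : B
        (f (u)) : A
          (p) : A
          (p) : A
          (u) : B
        (s (p) (p) (u)) : A
      (g (s (p) (p) (u)) (f (u)) (s (p) (p) (u))) : B
      (u) : B
    (r (g (s (p) (p) (u)) (f (u)) (p)) (g (s (p) (p) (u)) (f (u)) (s (p) (p) (u))) (u)) : B
          (p) : A
          (p) : A
          (p) : A
        (g (p) (p) (p)) : B
      (f (g (p) (p) (p))) : A
      (p) : A
          (u) : B
          (u) : B
          (u) : B
        (r (u) (u) (u)) : B
      (f (r (u) (u) (u))) : A
    (g (f (g (p) (p) (p))) (p) (f (r (u) (u) (u)))) : B
  (r (g (s (s (p) (p) (u)) (s (p) (p) (u)) (u)) (f (r (u) (u) (u))) (f (w (u)))) (r (g (s (p) (p) (u)) (f (u)) (p)) (g (s (p) (p) (u)) (f (u)) (s (p) (p) (u))) (u)) (g (f (g (p) (p) (p))) (p) (f (r (u) (u) (u))))) : B
        (u) : B
      (f (u)) : A
        (p) : A
          (p) : A
          (p) : A
          (u) : B
        (s (p) (p) (u)) : A
          (u) : B
          (u) : B
          (u) : B
        (r (u) (u) (u)) : B
      (s (p) (s (p) (p) (u)) (r (u) (u) (u))) : A
          (u) : B
        (f (u)) : A
          (p) : A
          (p) : A
          (u) : B
        (s (p) (p) (u)) : A
          (u) : B
        (w (u)) : B
      (s (f (u)) (s (p) (p) (u)) (w (u))) : A
    (g (f (u)) (s (p) (s (p) (p) (u)) (r (u) (u) (u))) (s (f (u)) (s (p) (p) (u)) (w (u)))) : B
      (u) : B
          (u) : B
        (w (u)) : B
          (u) : B
        (w (u)) : B
        (u) : B
      (r (w (u)) (w (u)) (u)) : B
          (u) : B
          (u) : B
          (u) : B
        (r (u) (u) (u)) : B
      (w (r (u) (u) (u))) : B
    (r (u) (r (w (u)) (w (u)) (u)) (w (r (u) (u) (u)))) : B
    (u) : B
  (r (g (f (u)) (s (p) (s (p) (p) (u)) (r (u) (u) (u))) (s (f (u)) (s (p) (p) (u)) (w (u)))) (r (u) (r (w (u)) (w (u)) (u)) (w (r (u) (u) (u)))) (u)) : B
(r (g (f (r (r (u) (u) (u)) (r (u) (u) (u)) (u))) (f (r (g (p) (p) (p)) (g (p) (p) (p)) (w (u)))) (f (g (s (p) (p) (u)) (f (u)) (s (p) (p) (u))))) (r (g (s (s (p) (p) (u)) (s (p) (p) (u)) (u)) (f (r (u) (u) (u))) (f (w (u)))) (r (g (s (p) (p) (u)) (f (u)) (p)) (g (s (p) (p) (u)) (f (u)) (s (p) (p) (u))) (u)) (g (f (g (p) (p) (p))) (p) (f (r (u) (u) (u))))) (r (g (f (u)) (s (p) (s (p) (p) (u)) (r (u) (u) (u))) (s (f (u)) (s (p) (p) (u)) (w (u)))) (r (u) (r (w (u)) (w (u)) (u)) (w (r (u) (u) (u)))) (u))) : B


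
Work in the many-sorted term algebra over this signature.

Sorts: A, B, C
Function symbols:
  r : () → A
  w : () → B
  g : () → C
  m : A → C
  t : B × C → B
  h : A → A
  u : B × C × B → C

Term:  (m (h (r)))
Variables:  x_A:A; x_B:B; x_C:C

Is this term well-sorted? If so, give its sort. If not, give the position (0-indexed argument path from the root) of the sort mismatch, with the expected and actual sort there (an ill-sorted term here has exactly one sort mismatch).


well-sorted; sort = C

    (r) : A
  (h (r)) : A
(m (h (r))) : C


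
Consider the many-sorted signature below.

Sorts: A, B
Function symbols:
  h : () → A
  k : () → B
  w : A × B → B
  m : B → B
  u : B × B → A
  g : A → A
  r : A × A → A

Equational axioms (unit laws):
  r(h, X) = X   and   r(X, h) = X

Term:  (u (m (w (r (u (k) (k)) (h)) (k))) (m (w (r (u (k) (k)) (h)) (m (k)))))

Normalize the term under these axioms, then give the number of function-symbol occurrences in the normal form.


1. (u (m (w (r (u (k) (k)) (h)) (k))) (m (w (r (u (k) (k)) (h)) (m (k)))))  →  (u (m (w (u (k) (k)) (k))) (m (w (r (u (k) (k)) (h)) (m (k)))))
2. (u (m (w (u (k) (k)) (k))) (m (w (r (u (k) (k)) (h)) (m (k)))))  →  (u (m (w (u (k) (k)) (k))) (m (w (u (k) (k)) (m (k)))))
normal form: (u (m (w (u (k) (k)) (k))) (m (w (u (k) (k)) (m (k)))))

size = 14


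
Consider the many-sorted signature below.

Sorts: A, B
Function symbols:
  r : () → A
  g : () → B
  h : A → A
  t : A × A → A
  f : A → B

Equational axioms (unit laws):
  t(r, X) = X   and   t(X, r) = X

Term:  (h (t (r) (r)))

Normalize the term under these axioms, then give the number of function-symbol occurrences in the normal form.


1. (h (t (r) (r)))  →  (h (r))
normal form: (h (r))

size = 2


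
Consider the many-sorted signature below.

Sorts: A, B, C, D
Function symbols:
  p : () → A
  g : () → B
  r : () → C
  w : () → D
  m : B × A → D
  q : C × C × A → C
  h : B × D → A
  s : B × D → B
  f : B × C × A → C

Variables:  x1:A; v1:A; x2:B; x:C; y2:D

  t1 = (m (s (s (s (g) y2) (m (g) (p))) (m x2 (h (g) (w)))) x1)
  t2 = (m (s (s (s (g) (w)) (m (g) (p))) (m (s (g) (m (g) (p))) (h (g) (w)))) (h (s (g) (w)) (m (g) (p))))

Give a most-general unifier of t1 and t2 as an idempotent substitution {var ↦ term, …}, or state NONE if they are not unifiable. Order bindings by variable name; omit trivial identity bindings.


{x1 ↦ (h (s (g) (w)) (m (g) (p))), x2 ↦ (s (g) (m (g) (p))), y2 ↦ (w)}
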